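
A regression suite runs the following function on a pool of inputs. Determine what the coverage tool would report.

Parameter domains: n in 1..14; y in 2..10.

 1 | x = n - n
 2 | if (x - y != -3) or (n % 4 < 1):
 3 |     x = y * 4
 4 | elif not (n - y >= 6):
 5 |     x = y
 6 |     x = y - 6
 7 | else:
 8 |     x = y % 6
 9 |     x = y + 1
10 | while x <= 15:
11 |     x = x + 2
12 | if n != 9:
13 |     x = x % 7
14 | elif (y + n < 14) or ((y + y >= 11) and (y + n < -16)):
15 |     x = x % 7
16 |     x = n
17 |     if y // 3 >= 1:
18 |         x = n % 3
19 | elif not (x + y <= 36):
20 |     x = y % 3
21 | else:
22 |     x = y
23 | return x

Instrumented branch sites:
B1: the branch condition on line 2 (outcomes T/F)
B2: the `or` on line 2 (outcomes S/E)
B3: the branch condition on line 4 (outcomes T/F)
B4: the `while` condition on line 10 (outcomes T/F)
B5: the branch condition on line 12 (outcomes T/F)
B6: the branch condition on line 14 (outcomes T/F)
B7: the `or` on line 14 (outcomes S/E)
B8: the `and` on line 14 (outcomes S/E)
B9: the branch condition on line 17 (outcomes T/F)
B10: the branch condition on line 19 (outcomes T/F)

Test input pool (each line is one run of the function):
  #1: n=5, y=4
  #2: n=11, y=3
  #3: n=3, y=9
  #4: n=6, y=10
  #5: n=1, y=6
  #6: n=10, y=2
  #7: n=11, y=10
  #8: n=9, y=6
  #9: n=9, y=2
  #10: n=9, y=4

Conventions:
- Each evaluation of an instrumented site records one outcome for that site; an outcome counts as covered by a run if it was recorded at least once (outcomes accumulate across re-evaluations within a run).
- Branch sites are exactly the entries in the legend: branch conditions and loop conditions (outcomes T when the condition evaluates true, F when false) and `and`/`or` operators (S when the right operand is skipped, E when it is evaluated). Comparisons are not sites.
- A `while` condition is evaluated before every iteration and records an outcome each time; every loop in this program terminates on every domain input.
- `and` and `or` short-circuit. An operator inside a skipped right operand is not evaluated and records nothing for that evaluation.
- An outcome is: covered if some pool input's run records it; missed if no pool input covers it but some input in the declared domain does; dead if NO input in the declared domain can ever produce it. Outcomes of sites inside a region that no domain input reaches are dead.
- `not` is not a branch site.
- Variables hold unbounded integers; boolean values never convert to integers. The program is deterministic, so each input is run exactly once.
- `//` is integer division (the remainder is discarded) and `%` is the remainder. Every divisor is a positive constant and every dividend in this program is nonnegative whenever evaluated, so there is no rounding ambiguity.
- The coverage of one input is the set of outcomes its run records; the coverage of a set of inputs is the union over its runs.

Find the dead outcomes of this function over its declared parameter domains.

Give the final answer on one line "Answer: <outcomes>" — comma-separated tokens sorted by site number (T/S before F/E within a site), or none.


exhaustive pass over the 126-input domain:
  reachable outcomes have witnesses, e.g. B1=T (e.g. n=1, y=2), B1=F (e.g. n=1, y=3), B2=S (e.g. n=1, y=2), B2=E (e.g. n=1, y=3)
Answer: none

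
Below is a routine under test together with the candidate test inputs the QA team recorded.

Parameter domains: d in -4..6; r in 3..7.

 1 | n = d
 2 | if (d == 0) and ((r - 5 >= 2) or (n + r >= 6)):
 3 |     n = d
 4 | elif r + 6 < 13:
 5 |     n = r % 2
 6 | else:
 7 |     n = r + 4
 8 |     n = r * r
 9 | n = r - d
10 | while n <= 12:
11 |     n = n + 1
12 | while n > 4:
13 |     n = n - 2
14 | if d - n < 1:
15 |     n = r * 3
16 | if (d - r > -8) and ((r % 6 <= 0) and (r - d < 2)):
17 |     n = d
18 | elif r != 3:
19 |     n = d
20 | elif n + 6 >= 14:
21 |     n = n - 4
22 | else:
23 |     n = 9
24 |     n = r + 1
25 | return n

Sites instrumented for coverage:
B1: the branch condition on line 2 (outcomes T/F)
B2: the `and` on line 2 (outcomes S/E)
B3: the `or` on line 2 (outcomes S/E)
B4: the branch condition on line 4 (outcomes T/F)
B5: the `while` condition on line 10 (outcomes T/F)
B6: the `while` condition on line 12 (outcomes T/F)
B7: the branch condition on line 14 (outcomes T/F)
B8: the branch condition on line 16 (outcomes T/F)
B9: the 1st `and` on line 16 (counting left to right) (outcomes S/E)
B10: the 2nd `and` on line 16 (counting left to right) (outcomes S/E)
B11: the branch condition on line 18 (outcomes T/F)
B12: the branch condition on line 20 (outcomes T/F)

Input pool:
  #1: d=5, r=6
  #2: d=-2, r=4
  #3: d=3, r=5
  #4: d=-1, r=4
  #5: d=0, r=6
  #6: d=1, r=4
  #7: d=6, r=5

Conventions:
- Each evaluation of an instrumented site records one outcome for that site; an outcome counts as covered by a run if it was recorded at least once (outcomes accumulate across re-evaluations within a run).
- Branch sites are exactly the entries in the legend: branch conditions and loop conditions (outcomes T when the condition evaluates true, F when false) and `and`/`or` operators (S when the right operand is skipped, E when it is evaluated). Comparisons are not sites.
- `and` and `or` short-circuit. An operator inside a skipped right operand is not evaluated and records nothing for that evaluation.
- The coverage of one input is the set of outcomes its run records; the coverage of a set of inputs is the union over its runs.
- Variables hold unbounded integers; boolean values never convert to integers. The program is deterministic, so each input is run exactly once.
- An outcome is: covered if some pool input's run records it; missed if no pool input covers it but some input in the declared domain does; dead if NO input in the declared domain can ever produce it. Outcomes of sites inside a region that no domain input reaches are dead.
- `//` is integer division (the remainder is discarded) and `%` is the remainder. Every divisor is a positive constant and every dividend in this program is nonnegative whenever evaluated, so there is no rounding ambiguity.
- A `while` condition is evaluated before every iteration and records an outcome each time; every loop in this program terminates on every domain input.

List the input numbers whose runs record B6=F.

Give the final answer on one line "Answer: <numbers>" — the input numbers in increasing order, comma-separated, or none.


input #1 (d=5, r=6): produces B6=F
input #2 (d=-2, r=4): produces B6=F
input #3 (d=3, r=5): produces B6=F
input #4 (d=-1, r=4): produces B6=F
input #5 (d=0, r=6): produces B6=F
input #6 (d=1, r=4): produces B6=F
input #7 (d=6, r=5): produces B6=F
Answer: 1, 2, 3, 4, 5, 6, 7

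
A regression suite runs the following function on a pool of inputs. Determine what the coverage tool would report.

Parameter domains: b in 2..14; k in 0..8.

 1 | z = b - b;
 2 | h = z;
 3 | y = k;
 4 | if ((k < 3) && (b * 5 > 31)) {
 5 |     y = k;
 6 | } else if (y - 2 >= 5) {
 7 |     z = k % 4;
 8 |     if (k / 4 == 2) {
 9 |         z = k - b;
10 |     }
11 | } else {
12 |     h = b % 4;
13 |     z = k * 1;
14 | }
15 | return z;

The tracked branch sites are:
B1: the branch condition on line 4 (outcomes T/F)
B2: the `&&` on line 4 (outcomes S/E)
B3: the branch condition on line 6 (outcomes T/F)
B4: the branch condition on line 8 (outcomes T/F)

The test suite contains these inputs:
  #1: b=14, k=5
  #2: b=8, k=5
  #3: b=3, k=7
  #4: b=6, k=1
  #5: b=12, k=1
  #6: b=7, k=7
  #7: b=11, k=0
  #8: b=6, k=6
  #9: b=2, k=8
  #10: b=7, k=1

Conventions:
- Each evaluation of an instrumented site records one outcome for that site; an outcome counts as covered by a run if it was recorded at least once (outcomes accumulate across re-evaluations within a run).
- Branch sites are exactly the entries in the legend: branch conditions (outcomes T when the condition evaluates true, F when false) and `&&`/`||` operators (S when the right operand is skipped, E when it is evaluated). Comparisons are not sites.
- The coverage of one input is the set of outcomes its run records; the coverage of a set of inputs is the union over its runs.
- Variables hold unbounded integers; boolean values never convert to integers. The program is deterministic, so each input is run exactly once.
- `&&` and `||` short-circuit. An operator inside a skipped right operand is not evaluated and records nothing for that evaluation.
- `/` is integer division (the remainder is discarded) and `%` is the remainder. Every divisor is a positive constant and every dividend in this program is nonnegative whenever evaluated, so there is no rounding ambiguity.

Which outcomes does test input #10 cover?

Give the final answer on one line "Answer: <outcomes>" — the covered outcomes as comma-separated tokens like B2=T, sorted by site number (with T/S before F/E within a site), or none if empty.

Event log for input #10 (b=7, k=1):
  B2->E, B1->T
collecting distinct outcomes: B1=T, B2=E

Answer: B1=T, B2=E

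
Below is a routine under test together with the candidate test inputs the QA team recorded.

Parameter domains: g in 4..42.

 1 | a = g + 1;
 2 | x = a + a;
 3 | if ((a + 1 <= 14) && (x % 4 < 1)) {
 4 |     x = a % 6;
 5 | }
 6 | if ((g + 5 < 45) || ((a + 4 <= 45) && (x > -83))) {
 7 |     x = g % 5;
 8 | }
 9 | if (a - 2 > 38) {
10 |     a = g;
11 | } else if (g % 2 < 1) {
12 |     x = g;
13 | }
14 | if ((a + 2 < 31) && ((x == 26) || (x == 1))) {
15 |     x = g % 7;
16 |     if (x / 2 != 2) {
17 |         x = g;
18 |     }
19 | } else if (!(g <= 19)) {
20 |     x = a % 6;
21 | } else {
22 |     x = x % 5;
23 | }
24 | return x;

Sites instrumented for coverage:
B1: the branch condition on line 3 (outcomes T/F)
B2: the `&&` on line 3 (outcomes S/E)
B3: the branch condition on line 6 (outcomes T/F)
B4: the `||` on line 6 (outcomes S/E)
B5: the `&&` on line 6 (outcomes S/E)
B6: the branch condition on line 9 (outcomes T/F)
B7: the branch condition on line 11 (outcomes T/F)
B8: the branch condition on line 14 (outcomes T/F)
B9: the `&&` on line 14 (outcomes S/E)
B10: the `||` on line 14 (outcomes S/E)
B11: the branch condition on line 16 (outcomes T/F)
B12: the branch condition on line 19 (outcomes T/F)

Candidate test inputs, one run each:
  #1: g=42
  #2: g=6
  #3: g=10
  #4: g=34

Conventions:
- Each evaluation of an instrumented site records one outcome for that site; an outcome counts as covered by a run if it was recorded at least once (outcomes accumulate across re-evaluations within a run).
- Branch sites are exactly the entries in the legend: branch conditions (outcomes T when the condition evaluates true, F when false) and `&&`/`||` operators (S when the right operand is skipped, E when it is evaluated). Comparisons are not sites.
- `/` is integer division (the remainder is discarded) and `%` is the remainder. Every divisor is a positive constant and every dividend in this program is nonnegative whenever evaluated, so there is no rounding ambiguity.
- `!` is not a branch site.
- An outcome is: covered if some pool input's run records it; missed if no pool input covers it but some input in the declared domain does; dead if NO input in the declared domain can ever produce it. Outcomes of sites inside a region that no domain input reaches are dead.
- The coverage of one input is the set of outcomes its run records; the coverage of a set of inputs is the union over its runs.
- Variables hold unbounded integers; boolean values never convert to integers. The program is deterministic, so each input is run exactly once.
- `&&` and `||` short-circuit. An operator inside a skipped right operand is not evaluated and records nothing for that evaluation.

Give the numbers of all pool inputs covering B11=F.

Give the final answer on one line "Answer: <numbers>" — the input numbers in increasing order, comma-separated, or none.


input #1 (g=42): misses B11=F
input #2 (g=6): misses B11=F
input #3 (g=10): misses B11=F
input #4 (g=34): misses B11=F
Answer: none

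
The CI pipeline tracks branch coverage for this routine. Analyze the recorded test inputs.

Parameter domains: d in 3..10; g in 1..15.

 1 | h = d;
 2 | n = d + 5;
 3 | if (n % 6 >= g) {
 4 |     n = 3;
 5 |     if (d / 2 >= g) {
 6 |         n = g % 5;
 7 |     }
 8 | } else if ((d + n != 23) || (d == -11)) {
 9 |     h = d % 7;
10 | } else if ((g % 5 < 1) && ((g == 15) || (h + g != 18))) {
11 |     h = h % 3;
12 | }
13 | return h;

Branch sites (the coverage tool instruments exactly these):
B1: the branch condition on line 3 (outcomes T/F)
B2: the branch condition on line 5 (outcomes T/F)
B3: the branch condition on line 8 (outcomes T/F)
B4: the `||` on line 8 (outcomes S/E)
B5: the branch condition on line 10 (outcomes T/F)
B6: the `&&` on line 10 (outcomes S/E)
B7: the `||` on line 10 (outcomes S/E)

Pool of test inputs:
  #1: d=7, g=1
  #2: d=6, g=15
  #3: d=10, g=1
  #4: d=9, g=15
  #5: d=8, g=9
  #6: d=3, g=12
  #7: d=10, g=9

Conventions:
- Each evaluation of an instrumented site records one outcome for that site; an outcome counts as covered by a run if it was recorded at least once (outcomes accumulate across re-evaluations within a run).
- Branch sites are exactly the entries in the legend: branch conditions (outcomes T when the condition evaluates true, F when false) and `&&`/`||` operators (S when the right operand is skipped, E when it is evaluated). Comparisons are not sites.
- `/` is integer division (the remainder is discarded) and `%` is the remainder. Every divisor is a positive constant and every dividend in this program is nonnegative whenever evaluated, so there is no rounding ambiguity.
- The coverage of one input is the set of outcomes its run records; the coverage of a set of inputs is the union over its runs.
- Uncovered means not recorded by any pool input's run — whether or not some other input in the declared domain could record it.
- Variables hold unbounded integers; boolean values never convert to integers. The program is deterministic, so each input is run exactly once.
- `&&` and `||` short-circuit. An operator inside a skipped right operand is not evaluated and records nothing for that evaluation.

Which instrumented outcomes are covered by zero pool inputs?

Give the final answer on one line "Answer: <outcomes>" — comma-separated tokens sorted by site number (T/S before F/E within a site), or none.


input #1 (d=7, g=1): events B1->F, B4->S, B3->T; covers B1=F, B3=T, B4=S
input #2 (d=6, g=15): events B1->F, B4->S, B3->T; covers B1=F, B3=T, B4=S
input #3 (d=10, g=1): events B1->T, B2->T; covers B1=T, B2=T
input #4 (d=9, g=15): events B1->F, B4->E, B3->F, B6->E, B7->S, B5->T; covers B1=F, B3=F, B4=E, B5=T, B6=E, B7=S
input #5 (d=8, g=9): events B1->F, B4->S, B3->T; covers B1=F, B3=T, B4=S
input #6 (d=3, g=12): events B1->F, B4->S, B3->T; covers B1=F, B3=T, B4=S
input #7 (d=10, g=9): events B1->F, B4->S, B3->T; covers B1=F, B3=T, B4=S
union over the pool: B1=T, B1=F, B2=T, B3=T, B3=F, B4=S, B4=E, B5=T, B6=E, B7=S
uncovered (4 of 14): B2=F, B5=F, B6=S, B7=E
Answer: B2=F, B5=F, B6=S, B7=E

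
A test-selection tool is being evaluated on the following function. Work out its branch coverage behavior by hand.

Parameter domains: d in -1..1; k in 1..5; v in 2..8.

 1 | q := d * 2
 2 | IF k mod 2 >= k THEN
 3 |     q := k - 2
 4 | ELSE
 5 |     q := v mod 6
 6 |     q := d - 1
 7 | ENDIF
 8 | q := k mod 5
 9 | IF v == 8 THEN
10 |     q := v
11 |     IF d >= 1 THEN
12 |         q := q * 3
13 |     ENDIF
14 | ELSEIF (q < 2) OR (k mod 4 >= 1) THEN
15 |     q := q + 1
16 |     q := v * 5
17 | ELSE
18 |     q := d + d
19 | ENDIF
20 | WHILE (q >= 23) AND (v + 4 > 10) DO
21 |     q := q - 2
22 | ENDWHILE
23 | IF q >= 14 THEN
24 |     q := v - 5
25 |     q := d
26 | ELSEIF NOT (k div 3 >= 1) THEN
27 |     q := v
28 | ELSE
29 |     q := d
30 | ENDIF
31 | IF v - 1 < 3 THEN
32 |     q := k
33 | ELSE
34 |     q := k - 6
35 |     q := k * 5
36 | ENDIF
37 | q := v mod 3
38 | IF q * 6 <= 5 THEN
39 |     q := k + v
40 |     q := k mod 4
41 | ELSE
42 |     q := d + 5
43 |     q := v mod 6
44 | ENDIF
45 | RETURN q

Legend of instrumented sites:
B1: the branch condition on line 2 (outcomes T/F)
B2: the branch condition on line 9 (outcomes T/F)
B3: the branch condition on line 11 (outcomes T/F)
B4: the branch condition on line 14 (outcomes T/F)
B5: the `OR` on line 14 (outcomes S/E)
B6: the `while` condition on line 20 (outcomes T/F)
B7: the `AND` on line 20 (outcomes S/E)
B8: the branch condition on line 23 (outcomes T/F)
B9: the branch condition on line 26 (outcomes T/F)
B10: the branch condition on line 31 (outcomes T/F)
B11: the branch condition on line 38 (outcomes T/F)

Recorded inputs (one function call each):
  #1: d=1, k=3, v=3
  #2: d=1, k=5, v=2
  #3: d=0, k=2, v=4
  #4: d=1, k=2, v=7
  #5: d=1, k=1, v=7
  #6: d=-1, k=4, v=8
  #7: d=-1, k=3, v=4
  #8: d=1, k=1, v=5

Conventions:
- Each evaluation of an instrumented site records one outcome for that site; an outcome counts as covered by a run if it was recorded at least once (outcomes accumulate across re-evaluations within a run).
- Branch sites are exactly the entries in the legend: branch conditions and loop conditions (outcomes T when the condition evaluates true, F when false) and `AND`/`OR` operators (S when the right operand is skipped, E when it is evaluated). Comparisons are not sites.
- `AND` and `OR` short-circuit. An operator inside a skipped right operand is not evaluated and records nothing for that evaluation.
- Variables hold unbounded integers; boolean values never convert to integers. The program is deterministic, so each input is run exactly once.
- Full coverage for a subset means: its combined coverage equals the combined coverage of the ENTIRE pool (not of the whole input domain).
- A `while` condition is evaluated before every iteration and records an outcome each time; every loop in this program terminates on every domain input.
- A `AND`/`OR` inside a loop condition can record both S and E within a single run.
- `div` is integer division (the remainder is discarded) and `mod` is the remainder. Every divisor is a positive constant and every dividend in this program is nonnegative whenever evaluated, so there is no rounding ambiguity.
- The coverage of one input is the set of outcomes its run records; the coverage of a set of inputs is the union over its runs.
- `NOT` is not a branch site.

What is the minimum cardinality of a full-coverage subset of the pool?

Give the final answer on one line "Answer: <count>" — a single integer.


test 1 (d=1, k=3, v=3) fires B1->F, B2->F, B5->E, B4->T, B7->S, B6->F, B8->T, B10->T, B11->T; hits B1=F, B2=F, B4=T, B5=E, B6=F, B7=S, B8=T, B10=T, B11=T
test 2 (d=1, k=5, v=2) fires B1->F, B2->F, B5->S, B4->T, B7->S, B6->F, B8->F, B9->F, B10->T, B11->F; hits B1=F, B2=F, B4=T, B5=S, B6=F, B7=S, B8=F, B9=F, B10=T, B11=F
test 3 (d=0, k=2, v=4) fires B1->F, B2->F, B5->E, B4->T, B7->S, B6->F, B8->T, B10->F, B11->F; hits B1=F, B2=F, B4=T, B5=E, B6=F, B7=S, B8=T, B10=F, B11=F
test 4 (d=1, k=2, v=7) fires B1->F, B2->F, B5->E, B4->T, B7->E, B6->T, B7->E, B6->T, B7->E, B6->T, B7->E, B6->T, B7->E, B6->T, ...; hits B1=F, B2=F, B4=T, B5=E, B6=T, B6=F, B7=S, B7=E, B8=T, B10=F, B11=F
test 5 (d=1, k=1, v=7) fires B1->T, B2->F, B5->S, B4->T, B7->E, B6->T, B7->E, B6->T, B7->E, B6->T, B7->E, B6->T, B7->E, B6->T, ...; hits B1=T, B2=F, B4=T, B5=S, B6=T, B6=F, B7=S, B7=E, B8=T, B10=F, B11=F
test 6 (d=-1, k=4, v=8) fires B1->F, B2->T, B3->F, B7->S, B6->F, B8->F, B9->F, B10->F, B11->F; hits B1=F, B2=T, B3=F, B6=F, B7=S, B8=F, B9=F, B10=F, B11=F
test 7 (d=-1, k=3, v=4) fires B1->F, B2->F, B5->E, B4->T, B7->S, B6->F, B8->T, B10->F, B11->F; hits B1=F, B2=F, B4=T, B5=E, B6=F, B7=S, B8=T, B10=F, B11=F
test 8 (d=1, k=1, v=5) fires B1->T, B2->F, B5->S, B4->T, B7->E, B6->F, B8->T, B10->F, B11->F; hits B1=T, B2=F, B4=T, B5=S, B6=F, B7=E, B8=T, B10=F, B11=F
the full pool covers 19 outcomes: B1=T, B1=F, B2=T, B2=F, B3=F, B4=T, B5=S, B5=E, B6=T, B6=F, B7=S, B7=E, B8=T, B8=F, B9=F, B10=T, B10=F, B11=T, B11=F
checked all size-1 subsets: none covers 19 outcomes (max 11/19)
checked all size-2 subsets: none covers 19 outcomes (max 16/19)
the canonical winner is {1, 5, 6}: size 3, full 19-outcome coverage, earliest index list among size-3 covers
Answer: 3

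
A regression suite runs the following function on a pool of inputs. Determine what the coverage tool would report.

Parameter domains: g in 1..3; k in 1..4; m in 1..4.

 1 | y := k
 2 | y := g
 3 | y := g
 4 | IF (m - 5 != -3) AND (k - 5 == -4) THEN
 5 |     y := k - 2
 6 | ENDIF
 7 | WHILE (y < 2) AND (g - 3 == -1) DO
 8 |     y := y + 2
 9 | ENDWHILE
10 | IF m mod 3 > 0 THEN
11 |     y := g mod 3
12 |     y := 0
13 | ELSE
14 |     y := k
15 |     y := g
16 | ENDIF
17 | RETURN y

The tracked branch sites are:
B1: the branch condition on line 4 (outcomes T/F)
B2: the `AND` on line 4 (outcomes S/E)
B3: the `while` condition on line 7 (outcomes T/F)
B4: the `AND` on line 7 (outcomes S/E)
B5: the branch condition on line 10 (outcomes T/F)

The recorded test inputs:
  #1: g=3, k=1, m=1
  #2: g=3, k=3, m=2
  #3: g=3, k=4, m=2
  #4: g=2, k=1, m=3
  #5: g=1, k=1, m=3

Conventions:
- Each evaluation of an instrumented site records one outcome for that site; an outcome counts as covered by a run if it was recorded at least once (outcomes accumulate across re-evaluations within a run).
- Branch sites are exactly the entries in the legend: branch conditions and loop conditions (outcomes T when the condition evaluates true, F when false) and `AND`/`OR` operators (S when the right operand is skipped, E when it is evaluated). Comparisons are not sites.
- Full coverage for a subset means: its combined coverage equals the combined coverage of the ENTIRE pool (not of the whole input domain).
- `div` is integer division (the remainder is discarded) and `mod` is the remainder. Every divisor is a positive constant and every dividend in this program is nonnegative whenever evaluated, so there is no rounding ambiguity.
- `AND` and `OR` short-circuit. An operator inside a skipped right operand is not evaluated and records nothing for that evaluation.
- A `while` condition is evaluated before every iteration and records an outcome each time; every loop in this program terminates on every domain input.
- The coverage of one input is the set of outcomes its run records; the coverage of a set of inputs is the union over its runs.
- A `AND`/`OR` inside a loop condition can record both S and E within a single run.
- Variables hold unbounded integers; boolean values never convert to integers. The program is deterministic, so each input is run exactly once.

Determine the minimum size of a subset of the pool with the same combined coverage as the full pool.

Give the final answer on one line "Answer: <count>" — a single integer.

input #1, g=3, k=1, m=1: events B2->E, B1->T, B4->E, B3->F, B5->T; outcomes B1=T, B2=E, B3=F, B4=E, B5=T
input #2, g=3, k=3, m=2: events B2->S, B1->F, B4->S, B3->F, B5->T; outcomes B1=F, B2=S, B3=F, B4=S, B5=T
input #3, g=3, k=4, m=2: events B2->S, B1->F, B4->S, B3->F, B5->T; outcomes B1=F, B2=S, B3=F, B4=S, B5=T
input #4, g=2, k=1, m=3: events B2->E, B1->T, B4->E, B3->T, B4->E, B3->T, B4->S, B3->F, B5->F; outcomes B1=T, B2=E, B3=T, B3=F, B4=S, B4=E, B5=F
input #5, g=1, k=1, m=3: events B2->E, B1->T, B4->E, B3->F, B5->F; outcomes B1=T, B2=E, B3=F, B4=E, B5=F
pool-wide coverage (10 outcomes): B1=T, B1=F, B2=S, B2=E, B3=T, B3=F, B4=S, B4=E, B5=T, B5=F
every size-1 subset falls short of the 10 outcomes (best: 7/10)
size 2: inputs {2, 4} cover all 10 outcomes, and no lexicographically smaller subset of this size does

Answer: 2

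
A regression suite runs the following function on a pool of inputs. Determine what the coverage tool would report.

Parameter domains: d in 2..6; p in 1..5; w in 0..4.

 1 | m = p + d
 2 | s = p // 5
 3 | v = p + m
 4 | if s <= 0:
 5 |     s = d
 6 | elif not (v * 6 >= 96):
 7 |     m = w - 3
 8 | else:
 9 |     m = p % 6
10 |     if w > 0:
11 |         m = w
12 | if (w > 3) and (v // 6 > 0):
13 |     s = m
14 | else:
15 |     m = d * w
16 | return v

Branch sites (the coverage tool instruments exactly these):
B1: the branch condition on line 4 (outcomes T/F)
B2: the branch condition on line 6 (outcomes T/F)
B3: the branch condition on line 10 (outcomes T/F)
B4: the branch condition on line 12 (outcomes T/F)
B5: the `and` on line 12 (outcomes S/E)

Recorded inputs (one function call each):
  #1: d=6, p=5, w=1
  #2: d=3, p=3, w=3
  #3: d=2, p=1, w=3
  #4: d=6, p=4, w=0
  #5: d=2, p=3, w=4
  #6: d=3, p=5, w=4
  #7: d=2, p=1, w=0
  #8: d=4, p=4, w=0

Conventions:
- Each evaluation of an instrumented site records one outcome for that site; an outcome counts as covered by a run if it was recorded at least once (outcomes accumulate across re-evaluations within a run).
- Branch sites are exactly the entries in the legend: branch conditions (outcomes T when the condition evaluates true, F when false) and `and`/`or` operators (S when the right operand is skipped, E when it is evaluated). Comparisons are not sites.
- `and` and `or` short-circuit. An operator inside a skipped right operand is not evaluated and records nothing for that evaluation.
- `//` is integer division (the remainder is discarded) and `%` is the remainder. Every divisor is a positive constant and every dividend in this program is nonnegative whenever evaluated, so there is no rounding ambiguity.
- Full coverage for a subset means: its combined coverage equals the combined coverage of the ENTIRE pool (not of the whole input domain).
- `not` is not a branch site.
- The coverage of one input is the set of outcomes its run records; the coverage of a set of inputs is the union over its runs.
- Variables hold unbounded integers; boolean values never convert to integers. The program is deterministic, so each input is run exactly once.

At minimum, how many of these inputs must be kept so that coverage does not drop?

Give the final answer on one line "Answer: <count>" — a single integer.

run #1 (d=6, p=5, w=1) runs B1->F, B2->F, B3->T, B5->S, B4->F; records B1=F, B2=F, B3=T, B4=F, B5=S
run #2 (d=3, p=3, w=3) runs B1->T, B5->S, B4->F; records B1=T, B4=F, B5=S
run #3 (d=2, p=1, w=3) runs B1->T, B5->S, B4->F; records B1=T, B4=F, B5=S
run #4 (d=6, p=4, w=0) runs B1->T, B5->S, B4->F; records B1=T, B4=F, B5=S
run #5 (d=2, p=3, w=4) runs B1->T, B5->E, B4->T; records B1=T, B4=T, B5=E
run #6 (d=3, p=5, w=4) runs B1->F, B2->T, B5->E, B4->T; records B1=F, B2=T, B4=T, B5=E
run #7 (d=2, p=1, w=0) runs B1->T, B5->S, B4->F; records B1=T, B4=F, B5=S
run #8 (d=4, p=4, w=0) runs B1->T, B5->S, B4->F; records B1=T, B4=F, B5=S
pool-wide coverage (9 outcomes): B1=T, B1=F, B2=T, B2=F, B3=T, B4=T, B4=F, B5=S, B5=E
every size-1 subset falls short of the 9 outcomes (best: 5/9)
every size-2 subset falls short of the 9 outcomes (best: 8/9)
size 3: inputs {1, 2, 6} cover all 9 outcomes, and no lexicographically smaller subset of this size does

Answer: 3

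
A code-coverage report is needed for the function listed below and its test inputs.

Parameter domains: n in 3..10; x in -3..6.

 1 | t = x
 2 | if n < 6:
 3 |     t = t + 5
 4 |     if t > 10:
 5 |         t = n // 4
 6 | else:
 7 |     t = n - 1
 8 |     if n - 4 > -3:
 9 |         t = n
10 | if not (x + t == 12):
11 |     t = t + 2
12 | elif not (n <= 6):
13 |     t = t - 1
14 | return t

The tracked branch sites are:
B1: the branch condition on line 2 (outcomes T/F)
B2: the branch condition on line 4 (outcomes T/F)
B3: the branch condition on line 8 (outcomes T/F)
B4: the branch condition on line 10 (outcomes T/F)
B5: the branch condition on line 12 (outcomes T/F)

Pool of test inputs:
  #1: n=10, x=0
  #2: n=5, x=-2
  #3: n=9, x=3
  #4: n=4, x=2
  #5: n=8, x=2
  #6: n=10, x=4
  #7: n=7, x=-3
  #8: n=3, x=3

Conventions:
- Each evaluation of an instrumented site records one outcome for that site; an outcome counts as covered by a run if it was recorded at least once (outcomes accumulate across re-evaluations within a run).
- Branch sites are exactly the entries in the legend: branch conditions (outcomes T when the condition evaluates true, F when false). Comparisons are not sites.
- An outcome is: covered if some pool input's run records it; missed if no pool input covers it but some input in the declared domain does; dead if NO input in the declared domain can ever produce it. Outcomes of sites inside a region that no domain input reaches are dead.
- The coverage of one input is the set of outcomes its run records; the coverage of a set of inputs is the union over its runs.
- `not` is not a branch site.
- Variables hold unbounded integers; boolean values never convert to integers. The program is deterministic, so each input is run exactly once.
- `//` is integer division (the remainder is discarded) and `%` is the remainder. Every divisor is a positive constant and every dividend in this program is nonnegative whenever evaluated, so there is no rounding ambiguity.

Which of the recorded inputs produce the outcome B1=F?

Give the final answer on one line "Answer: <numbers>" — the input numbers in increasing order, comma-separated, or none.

input #1 (n=10, x=0): covers B1=F
input #2 (n=5, x=-2): misses B1=F
input #3 (n=9, x=3): covers B1=F
input #4 (n=4, x=2): misses B1=F
input #5 (n=8, x=2): covers B1=F
input #6 (n=10, x=4): covers B1=F
input #7 (n=7, x=-3): covers B1=F
input #8 (n=3, x=3): misses B1=F

Answer: 1, 3, 5, 6, 7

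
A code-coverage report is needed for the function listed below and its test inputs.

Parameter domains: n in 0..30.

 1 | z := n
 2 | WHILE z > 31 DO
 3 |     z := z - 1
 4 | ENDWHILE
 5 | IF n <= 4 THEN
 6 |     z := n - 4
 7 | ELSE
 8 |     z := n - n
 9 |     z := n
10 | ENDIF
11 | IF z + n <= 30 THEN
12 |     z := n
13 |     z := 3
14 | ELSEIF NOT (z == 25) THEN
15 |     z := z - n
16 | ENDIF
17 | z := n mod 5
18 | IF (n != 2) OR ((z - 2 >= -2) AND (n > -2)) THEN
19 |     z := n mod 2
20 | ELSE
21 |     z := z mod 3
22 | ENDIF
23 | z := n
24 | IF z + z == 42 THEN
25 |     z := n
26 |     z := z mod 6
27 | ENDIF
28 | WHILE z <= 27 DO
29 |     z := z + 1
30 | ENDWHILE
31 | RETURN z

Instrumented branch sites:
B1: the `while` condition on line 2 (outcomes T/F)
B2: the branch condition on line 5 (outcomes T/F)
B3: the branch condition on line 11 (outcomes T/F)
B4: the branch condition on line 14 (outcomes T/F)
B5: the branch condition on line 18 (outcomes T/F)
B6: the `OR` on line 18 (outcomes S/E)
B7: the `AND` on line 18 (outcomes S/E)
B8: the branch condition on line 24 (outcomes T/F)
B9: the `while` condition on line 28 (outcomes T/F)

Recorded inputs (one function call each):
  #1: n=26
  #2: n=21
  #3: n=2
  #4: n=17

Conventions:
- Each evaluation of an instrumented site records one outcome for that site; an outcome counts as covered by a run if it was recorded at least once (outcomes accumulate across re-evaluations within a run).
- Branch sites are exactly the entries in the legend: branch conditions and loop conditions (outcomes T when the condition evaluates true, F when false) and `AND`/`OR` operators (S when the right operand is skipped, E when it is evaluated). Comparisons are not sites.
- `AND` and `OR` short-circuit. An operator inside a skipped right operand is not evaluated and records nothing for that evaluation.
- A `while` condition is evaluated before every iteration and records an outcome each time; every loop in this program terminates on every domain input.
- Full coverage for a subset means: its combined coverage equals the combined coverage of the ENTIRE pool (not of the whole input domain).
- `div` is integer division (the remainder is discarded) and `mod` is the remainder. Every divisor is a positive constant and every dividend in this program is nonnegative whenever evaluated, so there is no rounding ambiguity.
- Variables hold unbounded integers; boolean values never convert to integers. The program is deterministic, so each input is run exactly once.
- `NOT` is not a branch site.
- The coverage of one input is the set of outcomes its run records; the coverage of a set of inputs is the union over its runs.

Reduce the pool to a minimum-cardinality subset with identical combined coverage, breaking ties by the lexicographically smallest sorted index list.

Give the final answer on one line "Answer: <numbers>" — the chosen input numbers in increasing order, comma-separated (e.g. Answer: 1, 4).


test 1 (n=26) hits B1=F, B2=F, B3=F, B4=T, B5=T, B6=S, B8=F, B9=T, B9=F
test 2 (n=21) hits B1=F, B2=F, B3=F, B4=T, B5=T, B6=S, B8=T, B9=T, B9=F
test 3 (n=2) hits B1=F, B2=T, B3=T, B5=T, B6=E, B7=E, B8=F, B9=T, B9=F
test 4 (n=17) hits B1=F, B2=F, B3=F, B4=T, B5=T, B6=S, B8=F, B9=T, B9=F
pool-wide coverage (14 outcomes): B1=F, B2=T, B2=F, B3=T, B3=F, B4=T, B5=T, B6=S, B6=E, B7=E, B8=T, B8=F, B9=T, B9=F
every size-1 subset falls short of the 14 outcomes (best: 9/14)
size 2: inputs {2, 3} cover all 14 outcomes, and no lexicographically smaller subset of this size does
Answer: 2, 3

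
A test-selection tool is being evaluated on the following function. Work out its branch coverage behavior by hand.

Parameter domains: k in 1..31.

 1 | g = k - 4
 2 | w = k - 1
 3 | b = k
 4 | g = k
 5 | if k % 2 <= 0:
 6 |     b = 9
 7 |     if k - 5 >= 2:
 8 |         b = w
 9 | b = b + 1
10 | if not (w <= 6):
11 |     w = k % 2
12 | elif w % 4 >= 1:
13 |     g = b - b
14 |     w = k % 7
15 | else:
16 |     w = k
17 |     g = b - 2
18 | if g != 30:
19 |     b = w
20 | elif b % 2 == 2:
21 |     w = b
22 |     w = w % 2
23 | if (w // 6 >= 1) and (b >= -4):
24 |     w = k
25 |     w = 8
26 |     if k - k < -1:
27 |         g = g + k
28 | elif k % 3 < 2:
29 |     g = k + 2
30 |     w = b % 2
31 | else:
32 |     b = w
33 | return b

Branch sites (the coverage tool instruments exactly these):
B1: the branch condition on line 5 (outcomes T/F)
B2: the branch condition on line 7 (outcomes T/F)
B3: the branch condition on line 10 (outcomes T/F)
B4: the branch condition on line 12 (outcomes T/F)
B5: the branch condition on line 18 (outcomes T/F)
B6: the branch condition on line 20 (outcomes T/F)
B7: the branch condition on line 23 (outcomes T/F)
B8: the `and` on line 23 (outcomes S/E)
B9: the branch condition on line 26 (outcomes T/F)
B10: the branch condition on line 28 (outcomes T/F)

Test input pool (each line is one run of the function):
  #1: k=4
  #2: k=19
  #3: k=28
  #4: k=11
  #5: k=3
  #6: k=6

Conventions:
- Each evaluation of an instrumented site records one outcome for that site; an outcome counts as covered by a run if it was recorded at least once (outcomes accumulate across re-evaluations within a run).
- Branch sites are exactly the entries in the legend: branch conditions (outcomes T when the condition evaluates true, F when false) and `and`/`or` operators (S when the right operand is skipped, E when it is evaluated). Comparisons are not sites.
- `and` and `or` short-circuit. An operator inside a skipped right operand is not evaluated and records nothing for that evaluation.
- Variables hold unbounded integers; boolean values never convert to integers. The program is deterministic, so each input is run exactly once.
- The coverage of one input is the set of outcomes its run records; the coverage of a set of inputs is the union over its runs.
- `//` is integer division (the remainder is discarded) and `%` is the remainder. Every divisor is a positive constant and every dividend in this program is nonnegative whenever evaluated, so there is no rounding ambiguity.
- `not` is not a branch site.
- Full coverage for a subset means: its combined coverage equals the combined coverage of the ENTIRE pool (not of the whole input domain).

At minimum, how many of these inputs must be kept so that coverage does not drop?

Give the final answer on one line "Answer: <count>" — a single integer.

#1 (k=4) -> B1->T, B2->F, B3->F, B4->T, B5->T, B8->S, B7->F, B10->T; covered: B1=T, B2=F, B3=F, B4=T, B5=T, B7=F, B8=S, B10=T
#2 (k=19) -> B1->F, B3->T, B5->T, B8->S, B7->F, B10->T; covered: B1=F, B3=T, B5=T, B7=F, B8=S, B10=T
#3 (k=28) -> B1->T, B2->T, B3->T, B5->T, B8->S, B7->F, B10->T; covered: B1=T, B2=T, B3=T, B5=T, B7=F, B8=S, B10=T
#4 (k=11) -> B1->F, B3->T, B5->T, B8->S, B7->F, B10->F; covered: B1=F, B3=T, B5=T, B7=F, B8=S, B10=F
#5 (k=3) -> B1->F, B3->F, B4->T, B5->T, B8->S, B7->F, B10->T; covered: B1=F, B3=F, B4=T, B5=T, B7=F, B8=S, B10=T
#6 (k=6) -> B1->T, B2->F, B3->F, B4->T, B5->T, B8->E, B7->T, B9->F; covered: B1=T, B2=F, B3=F, B4=T, B5=T, B7=T, B8=E, B9=F
pool-wide coverage (15 outcomes): B1=T, B1=F, B2=T, B2=F, B3=T, B3=F, B4=T, B5=T, B7=T, B7=F, B8=S, B8=E, B9=F, B10=T, B10=F
checked all size-1 subsets: none covers 15 outcomes (max 8/15)
checked all size-2 subsets: none covers 15 outcomes (max 13/15)
size 3: inputs {3, 4, 6} cover all 15 outcomes, and no lexicographically smaller subset of this size does

Answer: 3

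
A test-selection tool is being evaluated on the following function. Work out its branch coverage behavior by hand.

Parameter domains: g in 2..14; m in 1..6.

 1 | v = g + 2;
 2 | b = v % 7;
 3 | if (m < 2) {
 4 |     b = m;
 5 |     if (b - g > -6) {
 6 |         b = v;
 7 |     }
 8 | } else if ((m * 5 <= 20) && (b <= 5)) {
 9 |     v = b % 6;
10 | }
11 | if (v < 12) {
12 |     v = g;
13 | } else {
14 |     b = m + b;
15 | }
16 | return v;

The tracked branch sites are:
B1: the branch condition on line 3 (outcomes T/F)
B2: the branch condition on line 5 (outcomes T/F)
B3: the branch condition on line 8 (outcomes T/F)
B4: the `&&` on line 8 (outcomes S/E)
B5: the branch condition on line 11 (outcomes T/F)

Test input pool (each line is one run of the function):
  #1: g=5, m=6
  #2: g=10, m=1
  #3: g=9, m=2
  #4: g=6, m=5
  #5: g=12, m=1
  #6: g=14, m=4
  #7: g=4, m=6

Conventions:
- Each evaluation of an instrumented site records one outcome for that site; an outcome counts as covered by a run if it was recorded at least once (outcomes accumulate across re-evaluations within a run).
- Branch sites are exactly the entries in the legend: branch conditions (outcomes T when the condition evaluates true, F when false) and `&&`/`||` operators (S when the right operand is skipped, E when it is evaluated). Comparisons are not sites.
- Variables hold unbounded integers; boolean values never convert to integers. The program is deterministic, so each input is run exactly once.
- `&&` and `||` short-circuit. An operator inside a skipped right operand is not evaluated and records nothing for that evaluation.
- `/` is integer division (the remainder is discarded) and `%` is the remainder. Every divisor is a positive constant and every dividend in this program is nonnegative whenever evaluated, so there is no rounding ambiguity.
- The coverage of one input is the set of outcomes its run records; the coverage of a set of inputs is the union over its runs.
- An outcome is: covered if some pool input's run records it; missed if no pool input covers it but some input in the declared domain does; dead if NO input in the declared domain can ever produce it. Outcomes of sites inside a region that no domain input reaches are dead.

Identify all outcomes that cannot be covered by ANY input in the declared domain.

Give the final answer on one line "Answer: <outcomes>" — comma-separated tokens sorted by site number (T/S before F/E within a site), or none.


running all 78 domain inputs and tallying outcomes:
  reachable outcomes have witnesses, e.g. B1=T (e.g. g=2, m=1), B1=F (e.g. g=2, m=2), B2=T (e.g. g=2, m=1), B2=F (e.g. g=7, m=1)
Answer: none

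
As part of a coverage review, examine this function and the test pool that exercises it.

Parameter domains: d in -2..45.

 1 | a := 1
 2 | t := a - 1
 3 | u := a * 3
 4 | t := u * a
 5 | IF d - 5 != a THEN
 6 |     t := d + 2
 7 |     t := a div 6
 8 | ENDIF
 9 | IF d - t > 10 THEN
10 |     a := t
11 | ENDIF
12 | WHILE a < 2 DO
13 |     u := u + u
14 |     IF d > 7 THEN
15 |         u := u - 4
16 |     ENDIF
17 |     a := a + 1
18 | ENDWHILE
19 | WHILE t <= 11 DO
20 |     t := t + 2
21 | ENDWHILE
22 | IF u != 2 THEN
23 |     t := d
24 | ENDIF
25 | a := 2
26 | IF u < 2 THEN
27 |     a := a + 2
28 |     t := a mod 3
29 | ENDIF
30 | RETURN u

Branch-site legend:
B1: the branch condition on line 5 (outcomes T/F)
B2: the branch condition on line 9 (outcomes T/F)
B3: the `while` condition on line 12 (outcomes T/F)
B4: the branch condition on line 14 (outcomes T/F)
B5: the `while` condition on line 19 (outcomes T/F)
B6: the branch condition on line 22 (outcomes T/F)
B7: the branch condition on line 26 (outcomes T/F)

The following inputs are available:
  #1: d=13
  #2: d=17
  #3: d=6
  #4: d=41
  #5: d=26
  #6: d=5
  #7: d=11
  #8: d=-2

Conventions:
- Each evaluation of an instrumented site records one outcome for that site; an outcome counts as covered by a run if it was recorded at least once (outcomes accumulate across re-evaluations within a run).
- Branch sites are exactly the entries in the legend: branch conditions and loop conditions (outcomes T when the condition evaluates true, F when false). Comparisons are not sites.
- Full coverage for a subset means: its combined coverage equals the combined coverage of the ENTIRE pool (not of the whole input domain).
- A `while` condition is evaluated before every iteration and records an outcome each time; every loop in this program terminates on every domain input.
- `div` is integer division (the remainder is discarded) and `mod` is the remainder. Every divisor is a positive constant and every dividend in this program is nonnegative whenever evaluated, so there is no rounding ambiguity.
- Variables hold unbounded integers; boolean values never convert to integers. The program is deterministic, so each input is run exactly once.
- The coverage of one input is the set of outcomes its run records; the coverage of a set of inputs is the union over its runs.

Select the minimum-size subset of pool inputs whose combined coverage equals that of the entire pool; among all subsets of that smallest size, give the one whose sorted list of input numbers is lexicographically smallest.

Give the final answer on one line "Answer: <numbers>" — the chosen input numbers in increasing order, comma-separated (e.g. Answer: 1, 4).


#1 (d=13) -> B1->T, B2->T, B3->T, B4->T, B3->T, B4->T, B3->F, B5->T, B5->T, B5->T, B5->T, B5->T, B5->T, B5->F, ...; covered: B1=T, B2=T, B3=T, B3=F, B4=T, B5=T, B5=F, B6=T, B7=T
#2 (d=17) -> B1->T, B2->T, B3->T, B4->T, B3->T, B4->T, B3->F, B5->T, B5->T, B5->T, B5->T, B5->T, B5->T, B5->F, ...; covered: B1=T, B2=T, B3=T, B3=F, B4=T, B5=T, B5=F, B6=T, B7=T
#3 (d=6) -> B1->F, B2->F, B3->T, B4->F, B3->F, B5->T, B5->T, B5->T, B5->T, B5->T, B5->F, B6->T, B7->F; covered: B1=F, B2=F, B3=T, B3=F, B4=F, B5=T, B5=F, B6=T, B7=F
#4 (d=41) -> B1->T, B2->T, B3->T, B4->T, B3->T, B4->T, B3->F, B5->T, B5->T, B5->T, B5->T, B5->T, B5->T, B5->F, ...; covered: B1=T, B2=T, B3=T, B3=F, B4=T, B5=T, B5=F, B6=T, B7=T
#5 (d=26) -> B1->T, B2->T, B3->T, B4->T, B3->T, B4->T, B3->F, B5->T, B5->T, B5->T, B5->T, B5->T, B5->T, B5->F, ...; covered: B1=T, B2=T, B3=T, B3=F, B4=T, B5=T, B5=F, B6=T, B7=T
#6 (d=5) -> B1->T, B2->F, B3->T, B4->F, B3->F, B5->T, B5->T, B5->T, B5->T, B5->T, B5->T, B5->F, B6->T, B7->F; covered: B1=T, B2=F, B3=T, B3=F, B4=F, B5=T, B5=F, B6=T, B7=F
#7 (d=11) -> B1->T, B2->T, B3->T, B4->T, B3->T, B4->T, B3->F, B5->T, B5->T, B5->T, B5->T, B5->T, B5->T, B5->F, ...; covered: B1=T, B2=T, B3=T, B3=F, B4=T, B5=T, B5=F, B6=T, B7=T
#8 (d=-2) -> B1->T, B2->F, B3->T, B4->F, B3->F, B5->T, B5->T, B5->T, B5->T, B5->T, B5->T, B5->F, B6->T, B7->F; covered: B1=T, B2=F, B3=T, B3=F, B4=F, B5=T, B5=F, B6=T, B7=F
pool-wide coverage (13 outcomes): B1=T, B1=F, B2=T, B2=F, B3=T, B3=F, B4=T, B4=F, B5=T, B5=F, B6=T, B7=T, B7=F
no size-1 subset reaches all 13 outcomes (best union: 9/13)
at size 2, {1, 3} reaches all 13 outcomes; every lexicographically earlier size-2 subset fails
Answer: 1, 3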